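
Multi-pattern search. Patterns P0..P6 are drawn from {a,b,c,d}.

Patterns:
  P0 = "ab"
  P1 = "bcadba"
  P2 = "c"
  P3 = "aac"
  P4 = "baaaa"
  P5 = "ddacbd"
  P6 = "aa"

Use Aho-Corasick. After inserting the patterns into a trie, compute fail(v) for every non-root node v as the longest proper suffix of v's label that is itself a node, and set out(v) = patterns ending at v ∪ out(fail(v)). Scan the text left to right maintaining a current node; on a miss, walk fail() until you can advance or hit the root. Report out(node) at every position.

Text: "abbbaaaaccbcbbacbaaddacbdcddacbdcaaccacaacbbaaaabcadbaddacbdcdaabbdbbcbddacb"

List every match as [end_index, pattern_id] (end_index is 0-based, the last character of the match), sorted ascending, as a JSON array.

Build:
Trie nodes:
  n0 'ε': a→1 b→3 c→9 d→16
  n1 'a': a→10 b→2
  n2 'ab': ·  ←P0
  n3 'b': a→12 c→4
  n4 'bc': a→5
  n5 'bca': d→6
  n6 'bcad': b→7
  n7 'bcadb': a→8
  n8 'bcadba': ·  ←P1
  n9 'c': ·  ←P2
  n10 'aa': c→11  ←P6
  n11 'aac': ·  ←P3
  n12 'ba': a→13
  n13 'baa': a→14
  n14 'baaa': a→15
  n15 'baaaa': ·  ←P4
  n16 'd': d→17
  n17 'dd': a→18
  n18 'dda': c→19
  n19 'ddac': b→20
  n20 'ddacb': d→21
  n21 'ddacbd': ·  ←P5

BFS fail/out derivation:
  fail(1) 'a': from fail(0)=0 chase 'a': 0 ⇒ 0;  out=∅∪out(0)=∅
  fail(3) 'b': from fail(0)=0 chase 'b': 0 ⇒ 0;  out=∅∪out(0)=∅
  fail(9) 'c': from fail(0)=0 chase 'c': 0 ⇒ 0;  out={2}∪out(0)={2}
  fail(16) 'd': from fail(0)=0 chase 'd': 0 ⇒ 0;  out=∅∪out(0)=∅
  fail(2) 'ab': from fail(1)=0 chase 'b': 0 ⇒ 3;  out={0}∪out(3)={0}
  fail(4) 'bc': from fail(3)=0 chase 'c': 0 ⇒ 9;  out=∅∪out(9)={2}
  fail(10) 'aa': from fail(1)=0 chase 'a': 0 ⇒ 1;  out={6}∪out(1)={6}
  fail(12) 'ba': from fail(3)=0 chase 'a': 0 ⇒ 1;  out=∅∪out(1)=∅
  fail(17) 'dd': from fail(16)=0 chase 'd': 0 ⇒ 16;  out=∅∪out(16)=∅
  fail(5) 'bca': from fail(4)=9 chase 'a': 9→0 ⇒ 1;  out=∅∪out(1)=∅
  fail(11) 'aac': from fail(10)=1 chase 'c': 1→0 ⇒ 9;  out={3}∪out(9)={2,3}
  fail(13) 'baa': from fail(12)=1 chase 'a': 1 ⇒ 10;  out=∅∪out(10)={6}
  fail(18) 'dda': from fail(17)=16 chase 'a': 16→0 ⇒ 1;  out=∅∪out(1)=∅
  fail(6) 'bcad': from fail(5)=1 chase 'd': 1→0 ⇒ 16;  out=∅∪out(16)=∅
  fail(14) 'baaa': from fail(13)=10 chase 'a': 10→1 ⇒ 10;  out=∅∪out(10)={6}
  fail(19) 'ddac': from fail(18)=1 chase 'c': 1→0 ⇒ 9;  out=∅∪out(9)={2}
  fail(7) 'bcadb': from fail(6)=16 chase 'b': 16→0 ⇒ 3;  out=∅∪out(3)=∅
  fail(15) 'baaaa': from fail(14)=10 chase 'a': 10→1 ⇒ 10;  out={4}∪out(10)={4,6}
  fail(20) 'ddacb': from fail(19)=9 chase 'b': 9→0 ⇒ 3;  out=∅∪out(3)=∅
  fail(8) 'bcadba': from fail(7)=3 chase 'a': 3 ⇒ 12;  out={1}∪out(12)={1}
  fail(21) 'ddacbd': from fail(20)=3 chase 'd': 3→0 ⇒ 16;  out={5}∪out(16)={5}

Scan:
[0] read 'a'  n0⇒n1
[1] read 'b'  n1⇒n2  emit P0@[0:1]
[2] read 'b'  n2⇒n3 ·f
[3] read 'b'  n3⇒n3 ·f
[4] read 'a'  n3⇒n12
[5] read 'a'  n12⇒n13  emit P6@[4:5]
[6] read 'a'  n13⇒n14  emit P6@[5:6]
[7] read 'a'  n14⇒n15  emit P4@[3:7],P6@[6:7]
[8] read 'c'  n15⇒n11 ·f  emit P2@[8:8],P3@[6:8]
[9] read 'c'  n11⇒n9 ·f  emit P2@[9:9]
[10] read 'b'  n9⇒n3 ·f
[11] read 'c'  n3⇒n4  emit P2@[11:11]
[12] read 'b'  n4⇒n3 ·f
[13] read 'b'  n3⇒n3 ·f
[14] read 'a'  n3⇒n12
[15] read 'c'  n12⇒n9 ·f  emit P2@[15:15]
[16] read 'b'  n9⇒n3 ·f
[17] read 'a'  n3⇒n12
[18] read 'a'  n12⇒n13  emit P6@[17:18]
[19] read 'd'  n13⇒n16 ·f
[20] read 'd'  n16⇒n17
[21] read 'a'  n17⇒n18
[22] read 'c'  n18⇒n19  emit P2@[22:22]
[23] read 'b'  n19⇒n20
[24] read 'd'  n20⇒n21  emit P5@[19:24]
[25] read 'c'  n21⇒n9 ·f  emit P2@[25:25]
[26] read 'd'  n9⇒n16 ·f
[27] read 'd'  n16⇒n17
[28] read 'a'  n17⇒n18
[29] read 'c'  n18⇒n19  emit P2@[29:29]
[30] read 'b'  n19⇒n20
[31] read 'd'  n20⇒n21  emit P5@[26:31]
[32] read 'c'  n21⇒n9 ·f  emit P2@[32:32]
[33] read 'a'  n9⇒n1 ·f
[34] read 'a'  n1⇒n10  emit P6@[33:34]
[35] read 'c'  n10⇒n11  emit P2@[35:35],P3@[33:35]
[36] read 'c'  n11⇒n9 ·f  emit P2@[36:36]
[37] read 'a'  n9⇒n1 ·f
[38] read 'c'  n1⇒n9 ·f  emit P2@[38:38]
[39] read 'a'  n9⇒n1 ·f
[40] read 'a'  n1⇒n10  emit P6@[39:40]
[41] read 'c'  n10⇒n11  emit P2@[41:41],P3@[39:41]
[42] read 'b'  n11⇒n3 ·f
[43] read 'b'  n3⇒n3 ·f
[44] read 'a'  n3⇒n12
[45] read 'a'  n12⇒n13  emit P6@[44:45]
[46] read 'a'  n13⇒n14  emit P6@[45:46]
[47] read 'a'  n14⇒n15  emit P4@[43:47],P6@[46:47]
[48] read 'b'  n15⇒n2 ·f  emit P0@[47:48]
[49] read 'c'  n2⇒n4 ·f  emit P2@[49:49]
[50] read 'a'  n4⇒n5
[51] read 'd'  n5⇒n6
[52] read 'b'  n6⇒n7
[53] read 'a'  n7⇒n8  emit P1@[48:53]
[54] read 'd'  n8⇒n16 ·f
[55] read 'd'  n16⇒n17
[56] read 'a'  n17⇒n18
[57] read 'c'  n18⇒n19  emit P2@[57:57]
[58] read 'b'  n19⇒n20
[59] read 'd'  n20⇒n21  emit P5@[54:59]
[60] read 'c'  n21⇒n9 ·f  emit P2@[60:60]
[61] read 'd'  n9⇒n16 ·f
[62] read 'a'  n16⇒n1 ·f
[63] read 'a'  n1⇒n10  emit P6@[62:63]
[64] read 'b'  n10⇒n2 ·f  emit P0@[63:64]
[65] read 'b'  n2⇒n3 ·f
[66] read 'd'  n3⇒n16 ·f
[67] read 'b'  n16⇒n3 ·f
[68] read 'b'  n3⇒n3 ·f
[69] read 'c'  n3⇒n4  emit P2@[69:69]
[70] read 'b'  n4⇒n3 ·f
[71] read 'd'  n3⇒n16 ·f
[72] read 'd'  n16⇒n17
[73] read 'a'  n17⇒n18
[74] read 'c'  n18⇒n19  emit P2@[74:74]
[75] read 'b'  n19⇒n20

All matches (sorted): [[1,0],[5,6],[6,6],[7,4],[7,6],[8,2],[8,3],[9,2],[11,2],[15,2],[18,6],[22,2],[24,5],[25,2],[29,2],[31,5],[32,2],[34,6],[35,2],[35,3],[36,2],[38,2],[40,6],[41,2],[41,3],[45,6],[46,6],[47,4],[47,6],[48,0],[49,2],[53,1],[57,2],[59,5],[60,2],[63,6],[64,0],[69,2],[74,2]]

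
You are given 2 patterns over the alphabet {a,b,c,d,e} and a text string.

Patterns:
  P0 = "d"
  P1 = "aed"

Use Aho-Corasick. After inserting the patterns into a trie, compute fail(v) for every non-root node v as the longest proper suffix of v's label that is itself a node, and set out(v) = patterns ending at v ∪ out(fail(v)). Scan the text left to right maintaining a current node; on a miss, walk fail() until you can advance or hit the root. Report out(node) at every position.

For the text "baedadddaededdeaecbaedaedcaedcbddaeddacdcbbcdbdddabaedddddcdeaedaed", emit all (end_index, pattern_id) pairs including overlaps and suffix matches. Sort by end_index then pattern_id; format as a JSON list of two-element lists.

Build automaton:
Trie (insert patterns):
  n0 'ε': a→2 d→1
  n1 'd': ·  [P0 ends]
  n2 'a': e→3
  n3 'ae': d→4
  n4 'aed': ·  [P1 ends]

Failure links (BFS by depth):
  fail(1) 'd': from fail(0)=0 chase 'd': 0 ⇒ 0;  out={0}∪out(0)={0}
  fail(2) 'a': from fail(0)=0 chase 'a': 0 ⇒ 0;  out=∅∪out(0)=∅
  fail(3) 'ae': from fail(2)=0 chase 'e': 0 ⇒ 0;  out=∅∪out(0)=∅
  fail(4) 'aed': from fail(3)=0 chase 'd': 0 ⇒ 1;  out={1}∪out(1)={0,1}

Run:
i=0 'b': node 0→0
i=1 'a': node 0→2
i=2 'e': node 2→3
i=3 'd': node 3→4  emit P0@[3:3],P1@[1:3]
i=4 'a': node 4→2 (fail-walked)
i=5 'd': node 2→1 (fail-walked)  emit P0@[5:5]
i=6 'd': node 1→1 (fail-walked)  emit P0@[6:6]
i=7 'd': node 1→1 (fail-walked)  emit P0@[7:7]
i=8 'a': node 1→2 (fail-walked)
i=9 'e': node 2→3
i=10 'd': node 3→4  emit P0@[10:10],P1@[8:10]
i=11 'e': node 4→0 (fail-walked)
i=12 'd': node 0→1  emit P0@[12:12]
i=13 'd': node 1→1 (fail-walked)  emit P0@[13:13]
i=14 'e': node 1→0 (fail-walked)
i=15 'a': node 0→2
i=16 'e': node 2→3
i=17 'c': node 3→0 (fail-walked)
i=18 'b': node 0→0
i=19 'a': node 0→2
i=20 'e': node 2→3
i=21 'd': node 3→4  emit P0@[21:21],P1@[19:21]
i=22 'a': node 4→2 (fail-walked)
i=23 'e': node 2→3
i=24 'd': node 3→4  emit P0@[24:24],P1@[22:24]
i=25 'c': node 4→0 (fail-walked)
i=26 'a': node 0→2
i=27 'e': node 2→3
i=28 'd': node 3→4  emit P0@[28:28],P1@[26:28]
i=29 'c': node 4→0 (fail-walked)
i=30 'b': node 0→0
i=31 'd': node 0→1  emit P0@[31:31]
i=32 'd': node 1→1 (fail-walked)  emit P0@[32:32]
i=33 'a': node 1→2 (fail-walked)
i=34 'e': node 2→3
i=35 'd': node 3→4  emit P0@[35:35],P1@[33:35]
i=36 'd': node 4→1 (fail-walked)  emit P0@[36:36]
i=37 'a': node 1→2 (fail-walked)
i=38 'c': node 2→0 (fail-walked)
i=39 'd': node 0→1  emit P0@[39:39]
i=40 'c': node 1→0 (fail-walked)
i=41 'b': node 0→0
i=42 'b': node 0→0
i=43 'c': node 0→0
i=44 'd': node 0→1  emit P0@[44:44]
i=45 'b': node 1→0 (fail-walked)
i=46 'd': node 0→1  emit P0@[46:46]
i=47 'd': node 1→1 (fail-walked)  emit P0@[47:47]
i=48 'd': node 1→1 (fail-walked)  emit P0@[48:48]
i=49 'a': node 1→2 (fail-walked)
i=50 'b': node 2→0 (fail-walked)
i=51 'a': node 0→2
i=52 'e': node 2→3
i=53 'd': node 3→4  emit P0@[53:53],P1@[51:53]
i=54 'd': node 4→1 (fail-walked)  emit P0@[54:54]
i=55 'd': node 1→1 (fail-walked)  emit P0@[55:55]
i=56 'd': node 1→1 (fail-walked)  emit P0@[56:56]
i=57 'd': node 1→1 (fail-walked)  emit P0@[57:57]
i=58 'c': node 1→0 (fail-walked)
i=59 'd': node 0→1  emit P0@[59:59]
i=60 'e': node 1→0 (fail-walked)
i=61 'a': node 0→2
i=62 'e': node 2→3
i=63 'd': node 3→4  emit P0@[63:63],P1@[61:63]
i=64 'a': node 4→2 (fail-walked)
i=65 'e': node 2→3
i=66 'd': node 3→4  emit P0@[66:66],P1@[64:66]

Result: [[3,0],[3,1],[5,0],[6,0],[7,0],[10,0],[10,1],[12,0],[13,0],[21,0],[21,1],[24,0],[24,1],[28,0],[28,1],[31,0],[32,0],[35,0],[35,1],[36,0],[39,0],[44,0],[46,0],[47,0],[48,0],[53,0],[53,1],[54,0],[55,0],[56,0],[57,0],[59,0],[63,0],[63,1],[66,0],[66,1]]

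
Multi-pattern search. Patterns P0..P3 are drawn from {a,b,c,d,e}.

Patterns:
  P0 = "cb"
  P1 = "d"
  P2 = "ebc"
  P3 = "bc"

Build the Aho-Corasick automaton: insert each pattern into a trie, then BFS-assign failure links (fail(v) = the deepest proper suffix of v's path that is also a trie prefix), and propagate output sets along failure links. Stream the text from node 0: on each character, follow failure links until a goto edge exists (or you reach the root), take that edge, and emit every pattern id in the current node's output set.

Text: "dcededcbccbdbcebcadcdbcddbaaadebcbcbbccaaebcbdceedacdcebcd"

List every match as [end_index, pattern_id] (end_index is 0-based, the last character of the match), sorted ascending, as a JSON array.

Build:
Trie nodes:
  n0 'ε': b→7 c→1 d→3 e→4
  n1 'c': b→2
  n2 'cb': ·  ←P0
  n3 'd': ·  ←P1
  n4 'e': b→5
  n5 'eb': c→6
  n6 'ebc': ·  ←P2
  n7 'b': c→8
  n8 'bc': ·  ←P3

Failure links (BFS by depth):
  fail(1) 'c': from fail(0)=0 chase 'c': 0 ⇒ 0;  out=∅∪out(0)=∅
  fail(3) 'd': from fail(0)=0 chase 'd': 0 ⇒ 0;  out={1}∪out(0)={1}
  fail(4) 'e': from fail(0)=0 chase 'e': 0 ⇒ 0;  out=∅∪out(0)=∅
  fail(7) 'b': from fail(0)=0 chase 'b': 0 ⇒ 0;  out=∅∪out(0)=∅
  fail(2) 'cb': from fail(1)=0 chase 'b': 0 ⇒ 7;  out={0}∪out(7)={0}
  fail(5) 'eb': from fail(4)=0 chase 'b': 0 ⇒ 7;  out=∅∪out(7)=∅
  fail(8) 'bc': from fail(7)=0 chase 'c': 0 ⇒ 1;  out={3}∪out(1)={3}
  fail(6) 'ebc': from fail(5)=7 chase 'c': 7 ⇒ 8;  out={2}∪out(8)={2,3}

Run:
pos 0 'd': at 3  emit P1@[0:0]
pos 1 'c': at 1 (fail-walked)
pos 2 'e': at 4 (fail-walked)
pos 3 'd': at 3 (fail-walked)  emit P1@[3:3]
pos 4 'e': at 4 (fail-walked)
pos 5 'd': at 3 (fail-walked)  emit P1@[5:5]
pos 6 'c': at 1 (fail-walked)
pos 7 'b': at 2  emit P0@[6:7]
pos 8 'c': at 8 (fail-walked)  emit P3@[7:8]
pos 9 'c': at 1 (fail-walked)
pos 10 'b': at 2  emit P0@[9:10]
pos 11 'd': at 3 (fail-walked)  emit P1@[11:11]
pos 12 'b': at 7 (fail-walked)
pos 13 'c': at 8  emit P3@[12:13]
pos 14 'e': at 4 (fail-walked)
pos 15 'b': at 5
pos 16 'c': at 6  emit P2@[14:16],P3@[15:16]
pos 17 'a': at 0 (fail-walked)
pos 18 'd': at 3  emit P1@[18:18]
pos 19 'c': at 1 (fail-walked)
pos 20 'd': at 3 (fail-walked)  emit P1@[20:20]
pos 21 'b': at 7 (fail-walked)
pos 22 'c': at 8  emit P3@[21:22]
pos 23 'd': at 3 (fail-walked)  emit P1@[23:23]
pos 24 'd': at 3 (fail-walked)  emit P1@[24:24]
pos 25 'b': at 7 (fail-walked)
pos 26 'a': at 0 (fail-walked)
pos 27 'a': at 0
pos 28 'a': at 0
pos 29 'd': at 3  emit P1@[29:29]
pos 30 'e': at 4 (fail-walked)
pos 31 'b': at 5
pos 32 'c': at 6  emit P2@[30:32],P3@[31:32]
pos 33 'b': at 2 (fail-walked)  emit P0@[32:33]
pos 34 'c': at 8 (fail-walked)  emit P3@[33:34]
pos 35 'b': at 2 (fail-walked)  emit P0@[34:35]
pos 36 'b': at 7 (fail-walked)
pos 37 'c': at 8  emit P3@[36:37]
pos 38 'c': at 1 (fail-walked)
pos 39 'a': at 0 (fail-walked)
pos 40 'a': at 0
pos 41 'e': at 4
pos 42 'b': at 5
pos 43 'c': at 6  emit P2@[41:43],P3@[42:43]
pos 44 'b': at 2 (fail-walked)  emit P0@[43:44]
pos 45 'd': at 3 (fail-walked)  emit P1@[45:45]
pos 46 'c': at 1 (fail-walked)
pos 47 'e': at 4 (fail-walked)
pos 48 'e': at 4 (fail-walked)
pos 49 'd': at 3 (fail-walked)  emit P1@[49:49]
pos 50 'a': at 0 (fail-walked)
pos 51 'c': at 1
pos 52 'd': at 3 (fail-walked)  emit P1@[52:52]
pos 53 'c': at 1 (fail-walked)
pos 54 'e': at 4 (fail-walked)
pos 55 'b': at 5
pos 56 'c': at 6  emit P2@[54:56],P3@[55:56]
pos 57 'd': at 3 (fail-walked)  emit P1@[57:57]

Matches: [[0,1],[3,1],[5,1],[7,0],[8,3],[10,0],[11,1],[13,3],[16,2],[16,3],[18,1],[20,1],[22,3],[23,1],[24,1],[29,1],[32,2],[32,3],[33,0],[34,3],[35,0],[37,3],[43,2],[43,3],[44,0],[45,1],[49,1],[52,1],[56,2],[56,3],[57,1]]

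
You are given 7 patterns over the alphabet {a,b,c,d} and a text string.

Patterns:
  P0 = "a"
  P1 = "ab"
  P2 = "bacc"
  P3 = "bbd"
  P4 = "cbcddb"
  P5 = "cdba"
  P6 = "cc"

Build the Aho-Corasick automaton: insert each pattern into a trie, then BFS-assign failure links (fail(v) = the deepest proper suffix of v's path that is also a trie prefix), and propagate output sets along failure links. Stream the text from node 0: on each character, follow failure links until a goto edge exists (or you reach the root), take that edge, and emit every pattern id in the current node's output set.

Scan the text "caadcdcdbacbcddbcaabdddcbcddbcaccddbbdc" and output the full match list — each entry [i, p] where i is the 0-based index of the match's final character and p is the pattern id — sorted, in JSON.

Construct AC machine:
Trie nodes:
  n0 'ε': a→1 b→3 c→9
  n1 'a': b→2  ←P0
  n2 'ab': ·  ←P1
  n3 'b': a→4 b→7
  n4 'ba': c→5
  n5 'bac': c→6
  n6 'bacc': ·  ←P2
  n7 'bb': d→8
  n8 'bbd': ·  ←P3
  n9 'c': b→10 c→18 d→15
  n10 'cb': c→11
  n11 'cbc': d→12
  n12 'cbcd': d→13
  n13 'cbcdd': b→14
  n14 'cbcddb': ·  ←P4
  n15 'cd': b→16
  n16 'cdb': a→17
  n17 'cdba': ·  ←P5
  n18 'cc': ·  ←P6

BFS fail/out derivation:
  n1('a'): parent n0 fail=0; on 'a' 0 → fail=0;  out {0}∪∅={0}
  n3('b'): parent n0 fail=0; on 'b' 0 → fail=0;  out ∅∪∅=∅
  n9('c'): parent n0 fail=0; on 'c' 0 → fail=0;  out ∅∪∅=∅
  n2('ab'): parent n1 fail=0; on 'b' 0 → fail=3;  out {1}∪∅={1}
  n4('ba'): parent n3 fail=0; on 'a' 0 → fail=1;  out ∅∪{0}={0}
  n7('bb'): parent n3 fail=0; on 'b' 0 → fail=3;  out ∅∪∅=∅
  n10('cb'): parent n9 fail=0; on 'b' 0 → fail=3;  out ∅∪∅=∅
  n15('cd'): parent n9 fail=0; on 'd' 0 → fail=0;  out ∅∪∅=∅
  n18('cc'): parent n9 fail=0; on 'c' 0 → fail=9;  out {6}∪∅={6}
  n5('bac'): parent n4 fail=1; on 'c' 1→0 → fail=9;  out ∅∪∅=∅
  n8('bbd'): parent n7 fail=3; on 'd' 3→0 → fail=0;  out {3}∪∅={3}
  n11('cbc'): parent n10 fail=3; on 'c' 3→0 → fail=9;  out ∅∪∅=∅
  n16('cdb'): parent n15 fail=0; on 'b' 0 → fail=3;  out ∅∪∅=∅
  n6('bacc'): parent n5 fail=9; on 'c' 9 → fail=18;  out {2}∪{6}={2,6}
  n12('cbcd'): parent n11 fail=9; on 'd' 9 → fail=15;  out ∅∪∅=∅
  n17('cdba'): parent n16 fail=3; on 'a' 3 → fail=4;  out {5}∪{0}={0,5}
  n13('cbcdd'): parent n12 fail=15; on 'd' 15→0 → fail=0;  out ∅∪∅=∅
  n14('cbcddb'): parent n13 fail=0; on 'b' 0 → fail=3;  out {4}∪∅={4}

Scan:
i=0 'c': node 0→9
i=1 'a': node 9→1 ·f  ** P0@[1:1]
i=2 'a': node 1→1 ·f  ** P0@[2:2]
i=3 'd': node 1→0 ·f
i=4 'c': node 0→9
i=5 'd': node 9→15
i=6 'c': node 15→9 ·f
i=7 'd': node 9→15
i=8 'b': node 15→16
i=9 'a': node 16→17  ** P0@[9:9],P5@[6:9]
i=10 'c': node 17→5 ·f
i=11 'b': node 5→10 ·f
i=12 'c': node 10→11
i=13 'd': node 11→12
i=14 'd': node 12→13
i=15 'b': node 13→14  ** P4@[10:15]
i=16 'c': node 14→9 ·f
i=17 'a': node 9→1 ·f  ** P0@[17:17]
i=18 'a': node 1→1 ·f  ** P0@[18:18]
i=19 'b': node 1→2  ** P1@[18:19]
i=20 'd': node 2→0 ·f
i=21 'd': node 0→0
i=22 'd': node 0→0
i=23 'c': node 0→9
i=24 'b': node 9→10
i=25 'c': node 10→11
i=26 'd': node 11→12
i=27 'd': node 12→13
i=28 'b': node 13→14  ** P4@[23:28]
i=29 'c': node 14→9 ·f
i=30 'a': node 9→1 ·f  ** P0@[30:30]
i=31 'c': node 1→9 ·f
i=32 'c': node 9→18  ** P6@[31:32]
i=33 'd': node 18→15 ·f
i=34 'd': node 15→0 ·f
i=35 'b': node 0→3
i=36 'b': node 3→7
i=37 'd': node 7→8  ** P3@[35:37]
i=38 'c': node 8→9 ·f

All matches (sorted): [[1,0],[2,0],[9,0],[9,5],[15,4],[17,0],[18,0],[19,1],[28,4],[30,0],[32,6],[37,3]]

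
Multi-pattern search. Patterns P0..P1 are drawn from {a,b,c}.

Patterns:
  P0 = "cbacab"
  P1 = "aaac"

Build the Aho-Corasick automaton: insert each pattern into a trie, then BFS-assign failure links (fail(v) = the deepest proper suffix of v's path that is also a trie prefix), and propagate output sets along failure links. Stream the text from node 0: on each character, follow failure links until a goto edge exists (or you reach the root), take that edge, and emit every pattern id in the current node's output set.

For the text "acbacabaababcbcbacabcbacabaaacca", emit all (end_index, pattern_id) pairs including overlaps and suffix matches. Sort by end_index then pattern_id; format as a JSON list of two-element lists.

Build:
Trie (insert patterns):
  n0 'ε': a→7 c→1
  n1 'c': b→2
  n2 'cb': a→3
  n3 'cba': c→4
  n4 'cbac': a→5
  n5 'cbaca': b→6
  n6 'cbacab': ·  [P0 ends]
  n7 'a': a→8
  n8 'aa': a→9
  n9 'aaa': c→10
  n10 'aaac': ·  [P1 ends]

BFS fail/out derivation:
  fail(1) 'c': from fail(0)=0 chase 'c': 0 ⇒ 0;  out=∅∪out(0)=∅
  fail(7) 'a': from fail(0)=0 chase 'a': 0 ⇒ 0;  out=∅∪out(0)=∅
  fail(2) 'cb': from fail(1)=0 chase 'b': 0 ⇒ 0;  out=∅∪out(0)=∅
  fail(8) 'aa': from fail(7)=0 chase 'a': 0 ⇒ 7;  out=∅∪out(7)=∅
  fail(3) 'cba': from fail(2)=0 chase 'a': 0 ⇒ 7;  out=∅∪out(7)=∅
  fail(9) 'aaa': from fail(8)=7 chase 'a': 7 ⇒ 8;  out=∅∪out(8)=∅
  fail(4) 'cbac': from fail(3)=7 chase 'c': 7→0 ⇒ 1;  out=∅∪out(1)=∅
  fail(10) 'aaac': from fail(9)=8 chase 'c': 8→7→0 ⇒ 1;  out={1}∪out(1)={1}
  fail(5) 'cbaca': from fail(4)=1 chase 'a': 1→0 ⇒ 7;  out=∅∪out(7)=∅
  fail(6) 'cbacab': from fail(5)=7 chase 'b': 7→0 ⇒ 0;  out={0}∪out(0)={0}

Scan:
[0] read 'a'  n0⇒n7
[1] read 'c'  n7⇒n1 ·f
[2] read 'b'  n1⇒n2
[3] read 'a'  n2⇒n3
[4] read 'c'  n3⇒n4
[5] read 'a'  n4⇒n5
[6] read 'b'  n5⇒n6  ** P0@[1:6]
[7] read 'a'  n6⇒n7 ·f
[8] read 'a'  n7⇒n8
[9] read 'b'  n8⇒n0 ·f
[10] read 'a'  n0⇒n7
[11] read 'b'  n7⇒n0 ·f
[12] read 'c'  n0⇒n1
[13] read 'b'  n1⇒n2
[14] read 'c'  n2⇒n1 ·f
[15] read 'b'  n1⇒n2
[16] read 'a'  n2⇒n3
[17] read 'c'  n3⇒n4
[18] read 'a'  n4⇒n5
[19] read 'b'  n5⇒n6  ** P0@[14:19]
[20] read 'c'  n6⇒n1 ·f
[21] read 'b'  n1⇒n2
[22] read 'a'  n2⇒n3
[23] read 'c'  n3⇒n4
[24] read 'a'  n4⇒n5
[25] read 'b'  n5⇒n6  ** P0@[20:25]
[26] read 'a'  n6⇒n7 ·f
[27] read 'a'  n7⇒n8
[28] read 'a'  n8⇒n9
[29] read 'c'  n9⇒n10  ** P1@[26:29]
[30] read 'c'  n10⇒n1 ·f
[31] read 'a'  n1⇒n7 ·f

Matches: [[6,0],[19,0],[25,0],[29,1]]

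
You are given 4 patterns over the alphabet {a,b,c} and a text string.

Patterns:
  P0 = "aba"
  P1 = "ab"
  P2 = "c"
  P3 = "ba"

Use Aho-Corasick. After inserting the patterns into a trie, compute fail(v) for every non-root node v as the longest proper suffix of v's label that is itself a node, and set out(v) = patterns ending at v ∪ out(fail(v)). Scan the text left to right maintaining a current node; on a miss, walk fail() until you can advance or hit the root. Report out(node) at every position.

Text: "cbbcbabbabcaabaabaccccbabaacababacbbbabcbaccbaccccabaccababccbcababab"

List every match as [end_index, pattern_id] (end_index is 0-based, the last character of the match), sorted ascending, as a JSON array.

Build:
Trie (insert patterns):
  0='ε' goto a→1 b→5 c→4
  1='a' goto b→2
  2='ab' goto a→3  ←P1
  3='aba' goto ·  ←P0
  4='c' goto ·  ←P2
  5='b' goto a→6
  6='ba' goto ·  ←P3

Failure links (BFS by depth):
  fail(1) 'a': from fail(0)=0 chase 'a': 0 ⇒ 0;  out=∅∪out(0)=∅
  fail(4) 'c': from fail(0)=0 chase 'c': 0 ⇒ 0;  out={2}∪out(0)={2}
  fail(5) 'b': from fail(0)=0 chase 'b': 0 ⇒ 0;  out=∅∪out(0)=∅
  fail(2) 'ab': from fail(1)=0 chase 'b': 0 ⇒ 5;  out={1}∪out(5)={1}
  fail(6) 'ba': from fail(5)=0 chase 'a': 0 ⇒ 1;  out={3}∪out(1)={3}
  fail(3) 'aba': from fail(2)=5 chase 'a': 5 ⇒ 6;  out={0}∪out(6)={0,3}

Scan:
i=0 'c': node 0→4  emit P2@[0:0]
i=1 'b': node 4→5 ·f
i=2 'b': node 5→5 ·f
i=3 'c': node 5→4 ·f  emit P2@[3:3]
i=4 'b': node 4→5 ·f
i=5 'a': node 5→6  emit P3@[4:5]
i=6 'b': node 6→2 ·f  emit P1@[5:6]
i=7 'b': node 2→5 ·f
i=8 'a': node 5→6  emit P3@[7:8]
i=9 'b': node 6→2 ·f  emit P1@[8:9]
i=10 'c': node 2→4 ·f  emit P2@[10:10]
i=11 'a': node 4→1 ·f
i=12 'a': node 1→1 ·f
i=13 'b': node 1→2  emit P1@[12:13]
i=14 'a': node 2→3  emit P0@[12:14],P3@[13:14]
i=15 'a': node 3→1 ·f
i=16 'b': node 1→2  emit P1@[15:16]
i=17 'a': node 2→3  emit P0@[15:17],P3@[16:17]
i=18 'c': node 3→4 ·f  emit P2@[18:18]
i=19 'c': node 4→4 ·f  emit P2@[19:19]
i=20 'c': node 4→4 ·f  emit P2@[20:20]
i=21 'c': node 4→4 ·f  emit P2@[21:21]
i=22 'b': node 4→5 ·f
i=23 'a': node 5→6  emit P3@[22:23]
i=24 'b': node 6→2 ·f  emit P1@[23:24]
i=25 'a': node 2→3  emit P0@[23:25],P3@[24:25]
i=26 'a': node 3→1 ·f
i=27 'c': node 1→4 ·f  emit P2@[27:27]
i=28 'a': node 4→1 ·f
i=29 'b': node 1→2  emit P1@[28:29]
i=30 'a': node 2→3  emit P0@[28:30],P3@[29:30]
i=31 'b': node 3→2 ·f  emit P1@[30:31]
i=32 'a': node 2→3  emit P0@[30:32],P3@[31:32]
i=33 'c': node 3→4 ·f  emit P2@[33:33]
i=34 'b': node 4→5 ·f
i=35 'b': node 5→5 ·f
i=36 'b': node 5→5 ·f
i=37 'a': node 5→6  emit P3@[36:37]
i=38 'b': node 6→2 ·f  emit P1@[37:38]
i=39 'c': node 2→4 ·f  emit P2@[39:39]
i=40 'b': node 4→5 ·f
i=41 'a': node 5→6  emit P3@[40:41]
i=42 'c': node 6→4 ·f  emit P2@[42:42]
i=43 'c': node 4→4 ·f  emit P2@[43:43]
i=44 'b': node 4→5 ·f
i=45 'a': node 5→6  emit P3@[44:45]
i=46 'c': node 6→4 ·f  emit P2@[46:46]
i=47 'c': node 4→4 ·f  emit P2@[47:47]
i=48 'c': node 4→4 ·f  emit P2@[48:48]
i=49 'c': node 4→4 ·f  emit P2@[49:49]
i=50 'a': node 4→1 ·f
i=51 'b': node 1→2  emit P1@[50:51]
i=52 'a': node 2→3  emit P0@[50:52],P3@[51:52]
i=53 'c': node 3→4 ·f  emit P2@[53:53]
i=54 'c': node 4→4 ·f  emit P2@[54:54]
i=55 'a': node 4→1 ·f
i=56 'b': node 1→2  emit P1@[55:56]
i=57 'a': node 2→3  emit P0@[55:57],P3@[56:57]
i=58 'b': node 3→2 ·f  emit P1@[57:58]
i=59 'c': node 2→4 ·f  emit P2@[59:59]
i=60 'c': node 4→4 ·f  emit P2@[60:60]
i=61 'b': node 4→5 ·f
i=62 'c': node 5→4 ·f  emit P2@[62:62]
i=63 'a': node 4→1 ·f
i=64 'b': node 1→2  emit P1@[63:64]
i=65 'a': node 2→3  emit P0@[63:65],P3@[64:65]
i=66 'b': node 3→2 ·f  emit P1@[65:66]
i=67 'a': node 2→3  emit P0@[65:67],P3@[66:67]
i=68 'b': node 3→2 ·f  emit P1@[67:68]

Result: [[0,2],[3,2],[5,3],[6,1],[8,3],[9,1],[10,2],[13,1],[14,0],[14,3],[16,1],[17,0],[17,3],[18,2],[19,2],[20,2],[21,2],[23,3],[24,1],[25,0],[25,3],[27,2],[29,1],[30,0],[30,3],[31,1],[32,0],[32,3],[33,2],[37,3],[38,1],[39,2],[41,3],[42,2],[43,2],[45,3],[46,2],[47,2],[48,2],[49,2],[51,1],[52,0],[52,3],[53,2],[54,2],[56,1],[57,0],[57,3],[58,1],[59,2],[60,2],[62,2],[64,1],[65,0],[65,3],[66,1],[67,0],[67,3],[68,1]]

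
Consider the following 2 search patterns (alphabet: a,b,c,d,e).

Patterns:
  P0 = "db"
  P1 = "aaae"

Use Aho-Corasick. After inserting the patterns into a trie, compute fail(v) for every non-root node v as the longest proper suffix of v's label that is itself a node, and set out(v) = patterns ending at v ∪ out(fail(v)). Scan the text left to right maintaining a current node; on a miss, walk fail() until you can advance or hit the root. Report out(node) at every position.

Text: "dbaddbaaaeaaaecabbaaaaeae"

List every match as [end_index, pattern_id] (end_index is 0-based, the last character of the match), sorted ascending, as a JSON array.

Build:
Trie (insert patterns):
  0='ε' goto a→3 d→1
  1='d' goto b→2
  2='db' goto ·  [P0 ends]
  3='a' goto a→4
  4='aa' goto a→5
  5='aaa' goto e→6
  6='aaae' goto ·  [P1 ends]

BFS fail/out derivation:
  fail(1) 'd': from fail(0)=0 chase 'd': 0 ⇒ 0;  out=∅∪out(0)=∅
  fail(3) 'a': from fail(0)=0 chase 'a': 0 ⇒ 0;  out=∅∪out(0)=∅
  fail(2) 'db': from fail(1)=0 chase 'b': 0 ⇒ 0;  out={0}∪out(0)={0}
  fail(4) 'aa': from fail(3)=0 chase 'a': 0 ⇒ 3;  out=∅∪out(3)=∅
  fail(5) 'aaa': from fail(4)=3 chase 'a': 3 ⇒ 4;  out=∅∪out(4)=∅
  fail(6) 'aaae': from fail(5)=4 chase 'e': 4→3→0 ⇒ 0;  out={1}∪out(0)={1}

Run:
[0] read 'd'  n0⇒n1
[1] read 'b'  n1⇒n2  ** P0@[0:1]
[2] read 'a'  n2⇒n3 (fail-walked)
[3] read 'd'  n3⇒n1 (fail-walked)
[4] read 'd'  n1⇒n1 (fail-walked)
[5] read 'b'  n1⇒n2  ** P0@[4:5]
[6] read 'a'  n2⇒n3 (fail-walked)
[7] read 'a'  n3⇒n4
[8] read 'a'  n4⇒n5
[9] read 'e'  n5⇒n6  ** P1@[6:9]
[10] read 'a'  n6⇒n3 (fail-walked)
[11] read 'a'  n3⇒n4
[12] read 'a'  n4⇒n5
[13] read 'e'  n5⇒n6  ** P1@[10:13]
[14] read 'c'  n6⇒n0 (fail-walked)
[15] read 'a'  n0⇒n3
[16] read 'b'  n3⇒n0 (fail-walked)
[17] read 'b'  n0⇒n0
[18] read 'a'  n0⇒n3
[19] read 'a'  n3⇒n4
[20] read 'a'  n4⇒n5
[21] read 'a'  n5⇒n5 (fail-walked)
[22] read 'e'  n5⇒n6  ** P1@[19:22]
[23] read 'a'  n6⇒n3 (fail-walked)
[24] read 'e'  n3⇒n0 (fail-walked)

Result: [[1,0],[5,0],[9,1],[13,1],[22,1]]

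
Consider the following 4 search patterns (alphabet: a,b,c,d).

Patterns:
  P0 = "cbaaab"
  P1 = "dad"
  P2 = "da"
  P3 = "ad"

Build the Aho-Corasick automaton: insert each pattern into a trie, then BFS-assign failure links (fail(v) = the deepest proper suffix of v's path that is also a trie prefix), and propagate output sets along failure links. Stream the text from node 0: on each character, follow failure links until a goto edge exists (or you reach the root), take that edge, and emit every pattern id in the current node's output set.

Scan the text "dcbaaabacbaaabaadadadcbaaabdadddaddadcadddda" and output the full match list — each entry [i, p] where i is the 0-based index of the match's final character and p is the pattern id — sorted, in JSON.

Build automaton:
Trie nodes:
  n0 'ε': a→10 c→1 d→7
  n1 'c': b→2
  n2 'cb': a→3
  n3 'cba': a→4
  n4 'cbaa': a→5
  n5 'cbaaa': b→6
  n6 'cbaaab': ·  [P0 ends]
  n7 'd': a→8
  n8 'da': d→9  [P2 ends]
  n9 'dad': ·  [P1 ends]
  n10 'a': d→11
  n11 'ad': ·  [P3 ends]

BFS fail/out derivation:
  fail(1) 'c': from fail(0)=0 chase 'c': 0 ⇒ 0;  out=∅∪out(0)=∅
  fail(7) 'd': from fail(0)=0 chase 'd': 0 ⇒ 0;  out=∅∪out(0)=∅
  fail(10) 'a': from fail(0)=0 chase 'a': 0 ⇒ 0;  out=∅∪out(0)=∅
  fail(2) 'cb': from fail(1)=0 chase 'b': 0 ⇒ 0;  out=∅∪out(0)=∅
  fail(8) 'da': from fail(7)=0 chase 'a': 0 ⇒ 10;  out={2}∪out(10)={2}
  fail(11) 'ad': from fail(10)=0 chase 'd': 0 ⇒ 7;  out={3}∪out(7)={3}
  fail(3) 'cba': from fail(2)=0 chase 'a': 0 ⇒ 10;  out=∅∪out(10)=∅
  fail(9) 'dad': from fail(8)=10 chase 'd': 10 ⇒ 11;  out={1}∪out(11)={1,3}
  fail(4) 'cbaa': from fail(3)=10 chase 'a': 10→0 ⇒ 10;  out=∅∪out(10)=∅
  fail(5) 'cbaaa': from fail(4)=10 chase 'a': 10→0 ⇒ 10;  out=∅∪out(10)=∅
  fail(6) 'cbaaab': from fail(5)=10 chase 'b': 10→0 ⇒ 0;  out={0}∪out(0)={0}

Scan:
i=0 'd': node 0→7
i=1 'c': node 7→1 (fail-walked)
i=2 'b': node 1→2
i=3 'a': node 2→3
i=4 'a': node 3→4
i=5 'a': node 4→5
i=6 'b': node 5→6  ** P0@[1:6]
i=7 'a': node 6→10 (fail-walked)
i=8 'c': node 10→1 (fail-walked)
i=9 'b': node 1→2
i=10 'a': node 2→3
i=11 'a': node 3→4
i=12 'a': node 4→5
i=13 'b': node 5→6  ** P0@[8:13]
i=14 'a': node 6→10 (fail-walked)
i=15 'a': node 10→10 (fail-walked)
i=16 'd': node 10→11  ** P3@[15:16]
i=17 'a': node 11→8 (fail-walked)  ** P2@[16:17]
i=18 'd': node 8→9  ** P1@[16:18],P3@[17:18]
i=19 'a': node 9→8 (fail-walked)  ** P2@[18:19]
i=20 'd': node 8→9  ** P1@[18:20],P3@[19:20]
i=21 'c': node 9→1 (fail-walked)
i=22 'b': node 1→2
i=23 'a': node 2→3
i=24 'a': node 3→4
i=25 'a': node 4→5
i=26 'b': node 5→6  ** P0@[21:26]
i=27 'd': node 6→7 (fail-walked)
i=28 'a': node 7→8  ** P2@[27:28]
i=29 'd': node 8→9  ** P1@[27:29],P3@[28:29]
i=30 'd': node 9→7 (fail-walked)
i=31 'd': node 7→7 (fail-walked)
i=32 'a': node 7→8  ** P2@[31:32]
i=33 'd': node 8→9  ** P1@[31:33],P3@[32:33]
i=34 'd': node 9→7 (fail-walked)
i=35 'a': node 7→8  ** P2@[34:35]
i=36 'd': node 8→9  ** P1@[34:36],P3@[35:36]
i=37 'c': node 9→1 (fail-walked)
i=38 'a': node 1→10 (fail-walked)
i=39 'd': node 10→11  ** P3@[38:39]
i=40 'd': node 11→7 (fail-walked)
i=41 'd': node 7→7 (fail-walked)
i=42 'd': node 7→7 (fail-walked)
i=43 'a': node 7→8  ** P2@[42:43]

All matches (sorted): [[6,0],[13,0],[16,3],[17,2],[18,1],[18,3],[19,2],[20,1],[20,3],[26,0],[28,2],[29,1],[29,3],[32,2],[33,1],[33,3],[35,2],[36,1],[36,3],[39,3],[43,2]]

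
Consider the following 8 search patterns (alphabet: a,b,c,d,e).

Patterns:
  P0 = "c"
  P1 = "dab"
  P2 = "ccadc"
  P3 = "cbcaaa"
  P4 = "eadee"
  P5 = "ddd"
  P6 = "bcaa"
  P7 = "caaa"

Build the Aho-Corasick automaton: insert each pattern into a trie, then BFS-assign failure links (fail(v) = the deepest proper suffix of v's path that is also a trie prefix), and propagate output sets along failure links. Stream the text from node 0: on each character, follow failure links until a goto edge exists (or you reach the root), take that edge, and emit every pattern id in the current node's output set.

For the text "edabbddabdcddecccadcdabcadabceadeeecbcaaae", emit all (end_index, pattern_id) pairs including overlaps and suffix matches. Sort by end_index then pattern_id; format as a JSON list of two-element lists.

Build:
Trie (insert patterns):
  0='ε' goto b→21 c→1 d→2 e→14
  1='c' goto a→25 b→9 c→5  ←P0
  2='d' goto a→3 d→19
  3='da' goto b→4
  4='dab' goto ·  ←P1
  5='cc' goto a→6
  6='cca' goto d→7
  7='ccad' goto c→8
  8='ccadc' goto ·  ←P2
  9='cb' goto c→10
  10='cbc' goto a→11
  11='cbca' goto a→12
  12='cbcaa' goto a→13
  13='cbcaaa' goto ·  ←P3
  14='e' goto a→15
  15='ea' goto d→16
  16='ead' goto e→17
  17='eade' goto e→18
  18='eadee' goto ·  ←P4
  19='dd' goto d→20
  20='ddd' goto ·  ←P5
  21='b' goto c→22
  22='bc' goto a→23
  23='bca' goto a→24
  24='bcaa' goto ·  ←P6
  25='ca' goto a→26
  26='caa' goto a→27
  27='caaa' goto ·  ←P7

BFS fail/out derivation:
  n1('c'): parent n0 fail=0; on 'c' 0 → fail=0;  out {0}∪∅={0}
  n2('d'): parent n0 fail=0; on 'd' 0 → fail=0;  out ∅∪∅=∅
  n14('e'): parent n0 fail=0; on 'e' 0 → fail=0;  out ∅∪∅=∅
  n21('b'): parent n0 fail=0; on 'b' 0 → fail=0;  out ∅∪∅=∅
  n3('da'): parent n2 fail=0; on 'a' 0 → fail=0;  out ∅∪∅=∅
  n5('cc'): parent n1 fail=0; on 'c' 0 → fail=1;  out ∅∪{0}={0}
  n9('cb'): parent n1 fail=0; on 'b' 0 → fail=21;  out ∅∪∅=∅
  n15('ea'): parent n14 fail=0; on 'a' 0 → fail=0;  out ∅∪∅=∅
  n19('dd'): parent n2 fail=0; on 'd' 0 → fail=2;  out ∅∪∅=∅
  n22('bc'): parent n21 fail=0; on 'c' 0 → fail=1;  out ∅∪{0}={0}
  n25('ca'): parent n1 fail=0; on 'a' 0 → fail=0;  out ∅∪∅=∅
  n4('dab'): parent n3 fail=0; on 'b' 0 → fail=21;  out {1}∪∅={1}
  n6('cca'): parent n5 fail=1; on 'a' 1 → fail=25;  out ∅∪∅=∅
  n10('cbc'): parent n9 fail=21; on 'c' 21 → fail=22;  out ∅∪{0}={0}
  n16('ead'): parent n15 fail=0; on 'd' 0 → fail=2;  out ∅∪∅=∅
  n20('ddd'): parent n19 fail=2; on 'd' 2 → fail=19;  out {5}∪∅={5}
  n23('bca'): parent n22 fail=1; on 'a' 1 → fail=25;  out ∅∪∅=∅
  n26('caa'): parent n25 fail=0; on 'a' 0 → fail=0;  out ∅∪∅=∅
  n7('ccad'): parent n6 fail=25; on 'd' 25→0 → fail=2;  out ∅∪∅=∅
  n11('cbca'): parent n10 fail=22; on 'a' 22 → fail=23;  out ∅∪∅=∅
  n17('eade'): parent n16 fail=2; on 'e' 2→0 → fail=14;  out ∅∪∅=∅
  n24('bcaa'): parent n23 fail=25; on 'a' 25 → fail=26;  out {6}∪∅={6}
  n27('caaa'): parent n26 fail=0; on 'a' 0 → fail=0;  out {7}∪∅={7}
  n8('ccadc'): parent n7 fail=2; on 'c' 2→0 → fail=1;  out {2}∪{0}={0,2}
  n12('cbcaa'): parent n11 fail=23; on 'a' 23 → fail=24;  out ∅∪{6}={6}
  n18('eadee'): parent n17 fail=14; on 'e' 14→0 → fail=14;  out {4}∪∅={4}
  n13('cbcaaa'): parent n12 fail=24; on 'a' 24→26 → fail=27;  out {3}∪{7}={3,7}

Scan:
i=0 'e': node 0→14
i=1 'd': node 14→2 ·f
i=2 'a': node 2→3
i=3 'b': node 3→4  → match P1@[1:3]
i=4 'b': node 4→21 ·f
i=5 'd': node 21→2 ·f
i=6 'd': node 2→19
i=7 'a': node 19→3 ·f
i=8 'b': node 3→4  → match P1@[6:8]
i=9 'd': node 4→2 ·f
i=10 'c': node 2→1 ·f  → match P0@[10:10]
i=11 'd': node 1→2 ·f
i=12 'd': node 2→19
i=13 'e': node 19→14 ·f
i=14 'c': node 14→1 ·f  → match P0@[14:14]
i=15 'c': node 1→5  → match P0@[15:15]
i=16 'c': node 5→5 ·f  → match P0@[16:16]
i=17 'a': node 5→6
i=18 'd': node 6→7
i=19 'c': node 7→8  → match P0@[19:19],P2@[15:19]
i=20 'd': node 8→2 ·f
i=21 'a': node 2→3
i=22 'b': node 3→4  → match P1@[20:22]
i=23 'c': node 4→22 ·f  → match P0@[23:23]
i=24 'a': node 22→23
i=25 'd': node 23→2 ·f
i=26 'a': node 2→3
i=27 'b': node 3→4  → match P1@[25:27]
i=28 'c': node 4→22 ·f  → match P0@[28:28]
i=29 'e': node 22→14 ·f
i=30 'a': node 14→15
i=31 'd': node 15→16
i=32 'e': node 16→17
i=33 'e': node 17→18  → match P4@[29:33]
i=34 'e': node 18→14 ·f
i=35 'c': node 14→1 ·f  → match P0@[35:35]
i=36 'b': node 1→9
i=37 'c': node 9→10  → match P0@[37:37]
i=38 'a': node 10→11
i=39 'a': node 11→12  → match P6@[36:39]
i=40 'a': node 12→13  → match P3@[35:40],P7@[37:40]
i=41 'e': node 13→14 ·f

Result: [[3,1],[8,1],[10,0],[14,0],[15,0],[16,0],[19,0],[19,2],[22,1],[23,0],[27,1],[28,0],[33,4],[35,0],[37,0],[39,6],[40,3],[40,7]]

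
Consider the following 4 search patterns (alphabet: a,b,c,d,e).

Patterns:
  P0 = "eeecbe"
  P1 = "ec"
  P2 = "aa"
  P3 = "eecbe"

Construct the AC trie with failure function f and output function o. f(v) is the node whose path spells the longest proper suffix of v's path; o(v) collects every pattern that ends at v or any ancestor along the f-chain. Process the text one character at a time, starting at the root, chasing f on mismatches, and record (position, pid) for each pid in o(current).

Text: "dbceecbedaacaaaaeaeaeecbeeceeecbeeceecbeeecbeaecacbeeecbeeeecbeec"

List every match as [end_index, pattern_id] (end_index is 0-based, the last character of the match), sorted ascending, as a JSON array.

Build:
Trie (insert patterns):
  n0 'ε': a→8 e→1
  n1 'e': c→7 e→2
  n2 'ee': c→10 e→3
  n3 'eee': c→4
  n4 'eeec': b→5
  n5 'eeecb': e→6
  n6 'eeecbe': ·  [P0 ends]
  n7 'ec': ·  [P1 ends]
  n8 'a': a→9
  n9 'aa': ·  [P2 ends]
  n10 'eec': b→11
  n11 'eecb': e→12
  n12 'eecbe': ·  [P3 ends]

Failure links (BFS by depth):
  n1('e'): parent n0 fail=0; on 'e' 0 → fail=0;  out ∅∪∅=∅
  n8('a'): parent n0 fail=0; on 'a' 0 → fail=0;  out ∅∪∅=∅
  n2('ee'): parent n1 fail=0; on 'e' 0 → fail=1;  out ∅∪∅=∅
  n7('ec'): parent n1 fail=0; on 'c' 0 → fail=0;  out {1}∪∅={1}
  n9('aa'): parent n8 fail=0; on 'a' 0 → fail=8;  out {2}∪∅={2}
  n3('eee'): parent n2 fail=1; on 'e' 1 → fail=2;  out ∅∪∅=∅
  n10('eec'): parent n2 fail=1; on 'c' 1 → fail=7;  out ∅∪{1}={1}
  n4('eeec'): parent n3 fail=2; on 'c' 2 → fail=10;  out ∅∪{1}={1}
  n11('eecb'): parent n10 fail=7; on 'b' 7→0 → fail=0;  out ∅∪∅=∅
  n5('eeecb'): parent n4 fail=10; on 'b' 10 → fail=11;  out ∅∪∅=∅
  n12('eecbe'): parent n11 fail=0; on 'e' 0 → fail=1;  out {3}∪∅={3}
  n6('eeecbe'): parent n5 fail=11; on 'e' 11 → fail=12;  out {0}∪{3}={0,3}

Run:
[0] read 'd'  n0⇒n0
[1] read 'b'  n0⇒n0
[2] read 'c'  n0⇒n0
[3] read 'e'  n0⇒n1
[4] read 'e'  n1⇒n2
[5] read 'c'  n2⇒n10  emit P1@[4:5]
[6] read 'b'  n10⇒n11
[7] read 'e'  n11⇒n12  emit P3@[3:7]
[8] read 'd'  n12⇒n0 (fail-walked)
[9] read 'a'  n0⇒n8
[10] read 'a'  n8⇒n9  emit P2@[9:10]
[11] read 'c'  n9⇒n0 (fail-walked)
[12] read 'a'  n0⇒n8
[13] read 'a'  n8⇒n9  emit P2@[12:13]
[14] read 'a'  n9⇒n9 (fail-walked)  emit P2@[13:14]
[15] read 'a'  n9⇒n9 (fail-walked)  emit P2@[14:15]
[16] read 'e'  n9⇒n1 (fail-walked)
[17] read 'a'  n1⇒n8 (fail-walked)
[18] read 'e'  n8⇒n1 (fail-walked)
[19] read 'a'  n1⇒n8 (fail-walked)
[20] read 'e'  n8⇒n1 (fail-walked)
[21] read 'e'  n1⇒n2
[22] read 'c'  n2⇒n10  emit P1@[21:22]
[23] read 'b'  n10⇒n11
[24] read 'e'  n11⇒n12  emit P3@[20:24]
[25] read 'e'  n12⇒n2 (fail-walked)
[26] read 'c'  n2⇒n10  emit P1@[25:26]
[27] read 'e'  n10⇒n1 (fail-walked)
[28] read 'e'  n1⇒n2
[29] read 'e'  n2⇒n3
[30] read 'c'  n3⇒n4  emit P1@[29:30]
[31] read 'b'  n4⇒n5
[32] read 'e'  n5⇒n6  emit P0@[27:32],P3@[28:32]
[33] read 'e'  n6⇒n2 (fail-walked)
[34] read 'c'  n2⇒n10  emit P1@[33:34]
[35] read 'e'  n10⇒n1 (fail-walked)
[36] read 'e'  n1⇒n2
[37] read 'c'  n2⇒n10  emit P1@[36:37]
[38] read 'b'  n10⇒n11
[39] read 'e'  n11⇒n12  emit P3@[35:39]
[40] read 'e'  n12⇒n2 (fail-walked)
[41] read 'e'  n2⇒n3
[42] read 'c'  n3⇒n4  emit P1@[41:42]
[43] read 'b'  n4⇒n5
[44] read 'e'  n5⇒n6  emit P0@[39:44],P3@[40:44]
[45] read 'a'  n6⇒n8 (fail-walked)
[46] read 'e'  n8⇒n1 (fail-walked)
[47] read 'c'  n1⇒n7  emit P1@[46:47]
[48] read 'a'  n7⇒n8 (fail-walked)
[49] read 'c'  n8⇒n0 (fail-walked)
[50] read 'b'  n0⇒n0
[51] read 'e'  n0⇒n1
[52] read 'e'  n1⇒n2
[53] read 'e'  n2⇒n3
[54] read 'c'  n3⇒n4  emit P1@[53:54]
[55] read 'b'  n4⇒n5
[56] read 'e'  n5⇒n6  emit P0@[51:56],P3@[52:56]
[57] read 'e'  n6⇒n2 (fail-walked)
[58] read 'e'  n2⇒n3
[59] read 'e'  n3⇒n3 (fail-walked)
[60] read 'c'  n3⇒n4  emit P1@[59:60]
[61] read 'b'  n4⇒n5
[62] read 'e'  n5⇒n6  emit P0@[57:62],P3@[58:62]
[63] read 'e'  n6⇒n2 (fail-walked)
[64] read 'c'  n2⇒n10  emit P1@[63:64]

Result: [[5,1],[7,3],[10,2],[13,2],[14,2],[15,2],[22,1],[24,3],[26,1],[30,1],[32,0],[32,3],[34,1],[37,1],[39,3],[42,1],[44,0],[44,3],[47,1],[54,1],[56,0],[56,3],[60,1],[62,0],[62,3],[64,1]]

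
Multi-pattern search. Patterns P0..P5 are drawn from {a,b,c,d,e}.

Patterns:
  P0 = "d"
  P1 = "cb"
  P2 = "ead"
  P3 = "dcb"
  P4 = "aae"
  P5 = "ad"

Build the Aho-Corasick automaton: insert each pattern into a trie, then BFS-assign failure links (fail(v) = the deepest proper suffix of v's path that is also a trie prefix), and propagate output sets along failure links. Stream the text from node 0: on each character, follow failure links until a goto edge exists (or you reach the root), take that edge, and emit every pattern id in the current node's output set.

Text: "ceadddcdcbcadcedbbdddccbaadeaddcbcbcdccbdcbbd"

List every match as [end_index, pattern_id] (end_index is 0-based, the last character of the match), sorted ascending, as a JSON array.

Build automaton:
Trie nodes:
  0='ε' goto a→9 c→2 d→1 e→4
  1='d' goto c→7  ←P0
  2='c' goto b→3
  3='cb' goto ·  ←P1
  4='e' goto a→5
  5='ea' goto d→6
  6='ead' goto ·  ←P2
  7='dc' goto b→8
  8='dcb' goto ·  ←P3
  9='a' goto a→10 d→12
  10='aa' goto e→11
  11='aae' goto ·  ←P4
  12='ad' goto ·  ←P5

BFS fail/out derivation:
  n1('d'): parent n0 fail=0; on 'd' 0 → fail=0;  out {0}∪∅={0}
  n2('c'): parent n0 fail=0; on 'c' 0 → fail=0;  out ∅∪∅=∅
  n4('e'): parent n0 fail=0; on 'e' 0 → fail=0;  out ∅∪∅=∅
  n9('a'): parent n0 fail=0; on 'a' 0 → fail=0;  out ∅∪∅=∅
  n3('cb'): parent n2 fail=0; on 'b' 0 → fail=0;  out {1}∪∅={1}
  n5('ea'): parent n4 fail=0; on 'a' 0 → fail=9;  out ∅∪∅=∅
  n7('dc'): parent n1 fail=0; on 'c' 0 → fail=2;  out ∅∪∅=∅
  n10('aa'): parent n9 fail=0; on 'a' 0 → fail=9;  out ∅∪∅=∅
  n12('ad'): parent n9 fail=0; on 'd' 0 → fail=1;  out {5}∪{0}={0,5}
  n6('ead'): parent n5 fail=9; on 'd' 9 → fail=12;  out {2}∪{0,5}={0,2,5}
  n8('dcb'): parent n7 fail=2; on 'b' 2 → fail=3;  out {3}∪{1}={1,3}
  n11('aae'): parent n10 fail=9; on 'e' 9→0 → fail=4;  out {4}∪∅={4}

Text stream:
pos 0 'c': at 2
pos 1 'e': at 4 (via fail)
pos 2 'a': at 5
pos 3 'd': at 6  → match P0@[3:3],P2@[1:3],P5@[2:3]
pos 4 'd': at 1 (via fail)  → match P0@[4:4]
pos 5 'd': at 1 (via fail)  → match P0@[5:5]
pos 6 'c': at 7
pos 7 'd': at 1 (via fail)  → match P0@[7:7]
pos 8 'c': at 7
pos 9 'b': at 8  → match P1@[8:9],P3@[7:9]
pos 10 'c': at 2 (via fail)
pos 11 'a': at 9 (via fail)
pos 12 'd': at 12  → match P0@[12:12],P5@[11:12]
pos 13 'c': at 7 (via fail)
pos 14 'e': at 4 (via fail)
pos 15 'd': at 1 (via fail)  → match P0@[15:15]
pos 16 'b': at 0 (via fail)
pos 17 'b': at 0
pos 18 'd': at 1  → match P0@[18:18]
pos 19 'd': at 1 (via fail)  → match P0@[19:19]
pos 20 'd': at 1 (via fail)  → match P0@[20:20]
pos 21 'c': at 7
pos 22 'c': at 2 (via fail)
pos 23 'b': at 3  → match P1@[22:23]
pos 24 'a': at 9 (via fail)
pos 25 'a': at 10
pos 26 'd': at 12 (via fail)  → match P0@[26:26],P5@[25:26]
pos 27 'e': at 4 (via fail)
pos 28 'a': at 5
pos 29 'd': at 6  → match P0@[29:29],P2@[27:29],P5@[28:29]
pos 30 'd': at 1 (via fail)  → match P0@[30:30]
pos 31 'c': at 7
pos 32 'b': at 8  → match P1@[31:32],P3@[30:32]
pos 33 'c': at 2 (via fail)
pos 34 'b': at 3  → match P1@[33:34]
pos 35 'c': at 2 (via fail)
pos 36 'd': at 1 (via fail)  → match P0@[36:36]
pos 37 'c': at 7
pos 38 'c': at 2 (via fail)
pos 39 'b': at 3  → match P1@[38:39]
pos 40 'd': at 1 (via fail)  → match P0@[40:40]
pos 41 'c': at 7
pos 42 'b': at 8  → match P1@[41:42],P3@[40:42]
pos 43 'b': at 0 (via fail)
pos 44 'd': at 1  → match P0@[44:44]

Result: [[3,0],[3,2],[3,5],[4,0],[5,0],[7,0],[9,1],[9,3],[12,0],[12,5],[15,0],[18,0],[19,0],[20,0],[23,1],[26,0],[26,5],[29,0],[29,2],[29,5],[30,0],[32,1],[32,3],[34,1],[36,0],[39,1],[40,0],[42,1],[42,3],[44,0]]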